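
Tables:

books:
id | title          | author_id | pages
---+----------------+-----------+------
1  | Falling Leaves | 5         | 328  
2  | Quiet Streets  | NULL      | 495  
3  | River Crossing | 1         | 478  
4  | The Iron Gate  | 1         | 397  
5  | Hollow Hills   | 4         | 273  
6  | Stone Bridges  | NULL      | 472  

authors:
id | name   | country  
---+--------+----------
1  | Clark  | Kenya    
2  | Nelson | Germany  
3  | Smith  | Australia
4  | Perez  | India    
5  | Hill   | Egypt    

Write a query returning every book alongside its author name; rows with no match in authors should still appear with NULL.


LEFT JOIN keeps every row from books (the left table); where author_id has no match in authors, the author columns become NULL. Walk through each book:
  - book 1 (Falling Leaves): author_id=5 -> matches Hill
  - book 2 (Quiet Streets): author_id=NULL, no match -> kept with NULL
  - book 3 (River Crossing): author_id=1 -> matches Clark
  - book 4 (The Iron Gate): author_id=1 -> matches Clark
  - book 5 (Hollow Hills): author_id=4 -> matches Perez
  - book 6 (Stone Bridges): author_id=NULL, no match -> kept with NULL
All 6 rows appear; 2 have NULL author.

SQL:
SELECT a.title, b.name AS author
FROM books a
LEFT JOIN authors b ON a.author_id = b.id

Result:
title          | author
---------------+-------
Falling Leaves | Hill  
Quiet Streets  | NULL  
River Crossing | Clark 
The Iron Gate  | Clark 
Hollow Hills   | Perez 
Stone Bridges  | NULL  


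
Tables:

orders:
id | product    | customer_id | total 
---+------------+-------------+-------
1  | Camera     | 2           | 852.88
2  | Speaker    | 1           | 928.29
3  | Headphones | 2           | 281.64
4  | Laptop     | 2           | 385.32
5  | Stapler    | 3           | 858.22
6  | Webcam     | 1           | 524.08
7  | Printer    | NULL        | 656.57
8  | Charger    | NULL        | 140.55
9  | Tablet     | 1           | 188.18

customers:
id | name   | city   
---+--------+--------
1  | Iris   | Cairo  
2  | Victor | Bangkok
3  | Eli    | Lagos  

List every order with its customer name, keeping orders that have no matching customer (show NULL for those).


LEFT JOIN keeps every row from orders (the left table); where customer_id has no match in customers, the customer columns become NULL. Walk through each order:
  - order 1 (Camera): customer_id=2 -> matches Victor
  - order 2 (Speaker): customer_id=1 -> matches Iris
  - order 3 (Headphones): customer_id=2 -> matches Victor
  - order 4 (Laptop): customer_id=2 -> matches Victor
  - order 5 (Stapler): customer_id=3 -> matches Eli
  - order 6 (Webcam): customer_id=1 -> matches Iris
  - order 7 (Printer): customer_id=NULL, no match -> kept with NULL
  - order 8 (Charger): customer_id=NULL, no match -> kept with NULL
  - order 9 (Tablet): customer_id=1 -> matches Iris
All 9 rows appear; 2 have NULL customer.

SQL:
SELECT a.product, b.name AS customer
FROM orders a
LEFT JOIN customers b ON a.customer_id = b.id

Result:
product    | customer
-----------+---------
Camera     | Victor  
Speaker    | Iris    
Headphones | Victor  
Laptop     | Victor  
Stapler    | Eli     
Webcam     | Iris    
Printer    | NULL    
Charger    | NULL    
Tablet     | Iris    


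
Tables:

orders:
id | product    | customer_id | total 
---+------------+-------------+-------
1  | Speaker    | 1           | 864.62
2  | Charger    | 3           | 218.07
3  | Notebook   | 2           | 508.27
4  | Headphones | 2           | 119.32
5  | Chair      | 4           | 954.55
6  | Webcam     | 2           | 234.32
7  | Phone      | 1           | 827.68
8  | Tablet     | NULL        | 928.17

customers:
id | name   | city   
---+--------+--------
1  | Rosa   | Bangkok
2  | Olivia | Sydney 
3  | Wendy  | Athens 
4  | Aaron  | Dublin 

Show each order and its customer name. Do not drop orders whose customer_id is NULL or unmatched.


LEFT JOIN keeps every row from orders (the left table); where customer_id has no match in customers, the customer columns become NULL. Walk through each order:
  - order 1 (Speaker): customer_id=1 -> matches Rosa
  - order 2 (Charger): customer_id=3 -> matches Wendy
  - order 3 (Notebook): customer_id=2 -> matches Olivia
  - order 4 (Headphones): customer_id=2 -> matches Olivia
  - order 5 (Chair): customer_id=4 -> matches Aaron
  - order 6 (Webcam): customer_id=2 -> matches Olivia
  - order 7 (Phone): customer_id=1 -> matches Rosa
  - order 8 (Tablet): customer_id=NULL, no match -> kept with NULL
All 8 rows appear; 1 has NULL customer.

SQL:
SELECT a.product, b.name AS customer
FROM orders a
LEFT JOIN customers b ON a.customer_id = b.id

Result:
product    | customer
-----------+---------
Speaker    | Rosa    
Charger    | Wendy   
Notebook   | Olivia  
Headphones | Olivia  
Chair      | Aaron   
Webcam     | Olivia  
Phone      | Rosa    
Tablet     | NULL    


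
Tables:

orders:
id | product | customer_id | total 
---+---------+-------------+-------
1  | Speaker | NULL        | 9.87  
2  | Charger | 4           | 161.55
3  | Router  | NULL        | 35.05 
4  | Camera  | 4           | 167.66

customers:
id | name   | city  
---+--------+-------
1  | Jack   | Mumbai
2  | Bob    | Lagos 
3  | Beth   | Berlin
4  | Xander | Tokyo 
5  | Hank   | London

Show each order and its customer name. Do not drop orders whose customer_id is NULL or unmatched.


LEFT JOIN keeps every row from orders (the left table); where customer_id has no match in customers, the customer columns become NULL. Walk through each order:
  - order 1 (Speaker): customer_id=NULL, no match -> kept with NULL
  - order 2 (Charger): customer_id=4 -> matches Xander
  - order 3 (Router): customer_id=NULL, no match -> kept with NULL
  - order 4 (Camera): customer_id=4 -> matches Xander
All 4 rows appear; 2 have NULL customer.

SQL:
SELECT a.product, b.name AS customer
FROM orders a
LEFT JOIN customers b ON a.customer_id = b.id

Result:
product | customer
--------+---------
Speaker | NULL    
Charger | Xander  
Router  | NULL    
Camera  | Xander  


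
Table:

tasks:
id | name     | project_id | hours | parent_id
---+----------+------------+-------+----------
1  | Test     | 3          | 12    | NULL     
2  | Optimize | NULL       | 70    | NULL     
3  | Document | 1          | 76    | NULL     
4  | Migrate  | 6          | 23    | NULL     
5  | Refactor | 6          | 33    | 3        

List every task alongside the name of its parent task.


This is a self-join: tasks is joined to a second copy of itself, matching each row's parent_id to another row's id. Use LEFT JOIN so rows with parent_id=NULL are kept.
  - task 1 (Test): parent_id=NULL -> NULL
  - task 2 (Optimize): parent_id=NULL -> NULL
  - task 3 (Document): parent_id=NULL -> NULL
  - task 4 (Migrate): parent_id=NULL -> NULL
  - task 5 (Refactor): parent_id=3 -> Document

SQL:
SELECT a.name AS item, b.name AS parent
FROM tasks a
LEFT JOIN tasks b ON a.parent_id = b.id

Result:
item     | parent  
---------+---------
Test     | NULL    
Optimize | NULL    
Document | NULL    
Migrate  | NULL    
Refactor | Document


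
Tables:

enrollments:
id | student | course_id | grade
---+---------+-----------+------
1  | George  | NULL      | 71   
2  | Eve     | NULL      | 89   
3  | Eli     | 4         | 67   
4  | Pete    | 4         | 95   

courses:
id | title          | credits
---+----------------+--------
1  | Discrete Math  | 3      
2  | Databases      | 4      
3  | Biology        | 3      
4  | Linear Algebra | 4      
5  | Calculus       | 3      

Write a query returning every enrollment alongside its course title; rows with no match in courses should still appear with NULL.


LEFT JOIN keeps every row from enrollments (the left table); where course_id has no match in courses, the course columns become NULL. Walk through each enrollment:
  - enrollment 1 (George): course_id=NULL, no match -> kept with NULL
  - enrollment 2 (Eve): course_id=NULL, no match -> kept with NULL
  - enrollment 3 (Eli): course_id=4 -> matches Linear Algebra
  - enrollment 4 (Pete): course_id=4 -> matches Linear Algebra
All 4 rows appear; 2 have NULL course.

SQL:
SELECT a.student, b.title AS course
FROM enrollments a
LEFT JOIN courses b ON a.course_id = b.id

Result:
student | course        
--------+---------------
George  | NULL          
Eve     | NULL          
Eli     | Linear Algebra
Pete    | Linear Algebra


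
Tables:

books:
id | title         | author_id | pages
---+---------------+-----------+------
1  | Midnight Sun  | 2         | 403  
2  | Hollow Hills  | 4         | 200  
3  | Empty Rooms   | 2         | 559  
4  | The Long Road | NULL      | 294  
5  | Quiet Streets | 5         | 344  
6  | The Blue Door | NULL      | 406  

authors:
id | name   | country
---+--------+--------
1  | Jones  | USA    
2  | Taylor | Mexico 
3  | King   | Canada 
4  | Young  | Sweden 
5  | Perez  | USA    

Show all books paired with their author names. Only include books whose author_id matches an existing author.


INNER JOIN keeps only books rows whose author_id matches an id in authors. Walk through each book:
  - book 1 (Midnight Sun): author_id=2 -> matches Taylor
  - book 2 (Hollow Hills): author_id=4 -> matches Young
  - book 3 (Empty Rooms): author_id=2 -> matches Taylor
  - book 4 (The Long Road): author_id=NULL, no match -> dropped
  - book 5 (Quiet Streets): author_id=5 -> matches Perez
  - book 6 (The Blue Door): author_id=NULL, no match -> dropped
So 2 of 6 rows are dropped.

SQL:
SELECT a.title, b.name AS author
FROM books a
INNER JOIN authors b ON a.author_id = b.id

Result:
title         | author
--------------+-------
Midnight Sun  | Taylor
Hollow Hills  | Young 
Empty Rooms   | Taylor
Quiet Streets | Perez 


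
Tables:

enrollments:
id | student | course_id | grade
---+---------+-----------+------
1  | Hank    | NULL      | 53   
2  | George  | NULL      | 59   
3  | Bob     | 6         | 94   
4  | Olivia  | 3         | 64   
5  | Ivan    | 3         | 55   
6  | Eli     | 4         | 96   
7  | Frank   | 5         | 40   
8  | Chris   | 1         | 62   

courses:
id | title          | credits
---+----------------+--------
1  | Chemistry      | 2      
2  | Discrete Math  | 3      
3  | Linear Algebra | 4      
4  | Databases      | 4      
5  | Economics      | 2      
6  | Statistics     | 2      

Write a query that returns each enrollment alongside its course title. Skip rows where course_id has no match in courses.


INNER JOIN keeps only enrollments rows whose course_id matches an id in courses. Walk through each enrollment:
  - enrollment 1 (Hank): course_id=NULL, no match -> dropped
  - enrollment 2 (George): course_id=NULL, no match -> dropped
  - enrollment 3 (Bob): course_id=6 -> matches Statistics
  - enrollment 4 (Olivia): course_id=3 -> matches Linear Algebra
  - enrollment 5 (Ivan): course_id=3 -> matches Linear Algebra
  - enrollment 6 (Eli): course_id=4 -> matches Databases
  - enrollment 7 (Frank): course_id=5 -> matches Economics
  - enrollment 8 (Chris): course_id=1 -> matches Chemistry
So 2 of 8 rows are dropped.

SQL:
SELECT a.student, b.title AS course
FROM enrollments a
INNER JOIN courses b ON a.course_id = b.id

Result:
student | course        
--------+---------------
Bob     | Statistics    
Olivia  | Linear Algebra
Ivan    | Linear Algebra
Eli     | Databases     
Frank   | Economics     
Chris   | Chemistry     


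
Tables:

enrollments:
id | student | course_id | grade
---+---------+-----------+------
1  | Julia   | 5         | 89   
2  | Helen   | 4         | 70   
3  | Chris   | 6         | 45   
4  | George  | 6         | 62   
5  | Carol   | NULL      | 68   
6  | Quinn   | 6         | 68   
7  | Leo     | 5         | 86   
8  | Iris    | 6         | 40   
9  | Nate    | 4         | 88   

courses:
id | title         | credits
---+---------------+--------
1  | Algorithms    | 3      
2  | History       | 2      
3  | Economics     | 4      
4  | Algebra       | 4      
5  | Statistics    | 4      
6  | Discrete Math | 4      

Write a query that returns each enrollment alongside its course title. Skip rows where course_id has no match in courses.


INNER JOIN keeps only enrollments rows whose course_id matches an id in courses. Walk through each enrollment:
  - enrollment 1 (Julia): course_id=5 -> matches Statistics
  - enrollment 2 (Helen): course_id=4 -> matches Algebra
  - enrollment 3 (Chris): course_id=6 -> matches Discrete Math
  - enrollment 4 (George): course_id=6 -> matches Discrete Math
  - enrollment 5 (Carol): course_id=NULL, no match -> dropped
  - enrollment 6 (Quinn): course_id=6 -> matches Discrete Math
  - enrollment 7 (Leo): course_id=5 -> matches Statistics
  - enrollment 8 (Iris): course_id=6 -> matches Discrete Math
  - enrollment 9 (Nate): course_id=4 -> matches Algebra
So 1 of 9 rows is dropped.

SQL:
SELECT a.student, b.title AS course
FROM enrollments a
INNER JOIN courses b ON a.course_id = b.id

Result:
student | course       
--------+--------------
Julia   | Statistics   
Helen   | Algebra      
Chris   | Discrete Math
George  | Discrete Math
Quinn   | Discrete Math
Leo     | Statistics   
Iris    | Discrete Math
Nate    | Algebra      


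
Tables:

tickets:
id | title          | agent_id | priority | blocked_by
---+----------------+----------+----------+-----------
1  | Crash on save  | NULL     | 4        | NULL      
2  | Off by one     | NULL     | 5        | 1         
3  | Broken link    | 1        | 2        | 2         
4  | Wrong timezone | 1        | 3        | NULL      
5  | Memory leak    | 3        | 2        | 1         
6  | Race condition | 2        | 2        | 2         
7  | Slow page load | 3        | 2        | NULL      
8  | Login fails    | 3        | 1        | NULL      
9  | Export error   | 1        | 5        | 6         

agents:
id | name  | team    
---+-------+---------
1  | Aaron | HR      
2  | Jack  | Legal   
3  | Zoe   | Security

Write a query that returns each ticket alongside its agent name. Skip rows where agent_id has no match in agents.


INNER JOIN keeps only tickets rows whose agent_id matches an id in agents. Walk through each ticket:
  - ticket 1 (Crash on save): agent_id=NULL, no match -> dropped
  - ticket 2 (Off by one): agent_id=NULL, no match -> dropped
  - ticket 3 (Broken link): agent_id=1 -> matches Aaron
  - ticket 4 (Wrong timezone): agent_id=1 -> matches Aaron
  - ticket 5 (Memory leak): agent_id=3 -> matches Zoe
  - ticket 6 (Race condition): agent_id=2 -> matches Jack
  - ticket 7 (Slow page load): agent_id=3 -> matches Zoe
  - ticket 8 (Login fails): agent_id=3 -> matches Zoe
  - ticket 9 (Export error): agent_id=1 -> matches Aaron
So 2 of 9 rows are dropped.

SQL:
SELECT a.title, b.name AS agent
FROM tickets a
INNER JOIN agents b ON a.agent_id = b.id

Result:
title          | agent
---------------+------
Broken link    | Aaron
Wrong timezone | Aaron
Memory leak    | Zoe  
Race condition | Jack 
Slow page load | Zoe  
Login fails    | Zoe  
Export error   | Aaron


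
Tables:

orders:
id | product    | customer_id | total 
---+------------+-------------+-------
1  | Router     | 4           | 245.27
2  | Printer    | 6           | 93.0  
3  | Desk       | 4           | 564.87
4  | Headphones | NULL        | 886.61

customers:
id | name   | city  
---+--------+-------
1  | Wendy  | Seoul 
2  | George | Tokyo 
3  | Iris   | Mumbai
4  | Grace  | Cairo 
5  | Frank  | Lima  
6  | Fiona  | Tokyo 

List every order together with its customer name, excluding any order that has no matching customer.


INNER JOIN keeps only orders rows whose customer_id matches an id in customers. Walk through each order:
  - order 1 (Router): customer_id=4 -> matches Grace
  - order 2 (Printer): customer_id=6 -> matches Fiona
  - order 3 (Desk): customer_id=4 -> matches Grace
  - order 4 (Headphones): customer_id=NULL, no match -> dropped
So 1 of 4 rows is dropped.

SQL:
SELECT a.product, b.name AS customer
FROM orders a
INNER JOIN customers b ON a.customer_id = b.id

Result:
product | customer
--------+---------
Router  | Grace   
Printer | Fiona   
Desk    | Grace   


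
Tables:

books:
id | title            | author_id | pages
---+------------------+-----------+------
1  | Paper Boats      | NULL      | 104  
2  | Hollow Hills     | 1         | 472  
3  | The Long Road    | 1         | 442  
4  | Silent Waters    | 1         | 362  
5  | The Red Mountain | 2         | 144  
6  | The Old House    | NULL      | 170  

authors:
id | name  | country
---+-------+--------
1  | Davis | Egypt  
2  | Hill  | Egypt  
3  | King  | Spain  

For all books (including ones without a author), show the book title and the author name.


LEFT JOIN keeps every row from books (the left table); where author_id has no match in authors, the author columns become NULL. Walk through each book:
  - book 1 (Paper Boats): author_id=NULL, no match -> kept with NULL
  - book 2 (Hollow Hills): author_id=1 -> matches Davis
  - book 3 (The Long Road): author_id=1 -> matches Davis
  - book 4 (Silent Waters): author_id=1 -> matches Davis
  - book 5 (The Red Mountain): author_id=2 -> matches Hill
  - book 6 (The Old House): author_id=NULL, no match -> kept with NULL
All 6 rows appear; 2 have NULL author.

SQL:
SELECT a.title, b.name AS author
FROM books a
LEFT JOIN authors b ON a.author_id = b.id

Result:
title            | author
-----------------+-------
Paper Boats      | NULL  
Hollow Hills     | Davis 
The Long Road    | Davis 
Silent Waters    | Davis 
The Red Mountain | Hill  
The Old House    | NULL  


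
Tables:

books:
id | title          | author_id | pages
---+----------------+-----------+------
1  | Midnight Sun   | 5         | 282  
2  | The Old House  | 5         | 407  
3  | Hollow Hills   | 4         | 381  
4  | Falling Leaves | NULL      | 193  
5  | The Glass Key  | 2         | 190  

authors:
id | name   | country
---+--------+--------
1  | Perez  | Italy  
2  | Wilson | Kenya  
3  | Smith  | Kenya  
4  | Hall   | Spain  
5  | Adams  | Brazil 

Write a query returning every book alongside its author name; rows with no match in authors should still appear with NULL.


LEFT JOIN keeps every row from books (the left table); where author_id has no match in authors, the author columns become NULL. Walk through each book:
  - book 1 (Midnight Sun): author_id=5 -> matches Adams
  - book 2 (The Old House): author_id=5 -> matches Adams
  - book 3 (Hollow Hills): author_id=4 -> matches Hall
  - book 4 (Falling Leaves): author_id=NULL, no match -> kept with NULL
  - book 5 (The Glass Key): author_id=2 -> matches Wilson
All 5 rows appear; 1 has NULL author.

SQL:
SELECT a.title, b.name AS author
FROM books a
LEFT JOIN authors b ON a.author_id = b.id

Result:
title          | author
---------------+-------
Midnight Sun   | Adams 
The Old House  | Adams 
Hollow Hills   | Hall  
Falling Leaves | NULL  
The Glass Key  | Wilson


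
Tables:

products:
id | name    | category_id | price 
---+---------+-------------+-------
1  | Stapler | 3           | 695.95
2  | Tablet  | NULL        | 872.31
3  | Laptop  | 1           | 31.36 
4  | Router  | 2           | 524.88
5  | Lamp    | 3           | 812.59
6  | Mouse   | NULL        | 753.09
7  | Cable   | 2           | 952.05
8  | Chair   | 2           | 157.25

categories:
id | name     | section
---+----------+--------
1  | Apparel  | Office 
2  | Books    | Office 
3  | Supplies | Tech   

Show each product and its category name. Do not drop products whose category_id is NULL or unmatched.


LEFT JOIN keeps every row from products (the left table); where category_id has no match in categories, the category columns become NULL. Walk through each product:
  - product 1 (Stapler): category_id=3 -> matches Supplies
  - product 2 (Tablet): category_id=NULL, no match -> kept with NULL
  - product 3 (Laptop): category_id=1 -> matches Apparel
  - product 4 (Router): category_id=2 -> matches Books
  - product 5 (Lamp): category_id=3 -> matches Supplies
  - product 6 (Mouse): category_id=NULL, no match -> kept with NULL
  - product 7 (Cable): category_id=2 -> matches Books
  - product 8 (Chair): category_id=2 -> matches Books
All 8 rows appear; 2 have NULL category.

SQL:
SELECT a.name, b.name AS category
FROM products a
LEFT JOIN categories b ON a.category_id = b.id

Result:
name    | category
--------+---------
Stapler | Supplies
Tablet  | NULL    
Laptop  | Apparel 
Router  | Books   
Lamp    | Supplies
Mouse   | NULL    
Cable   | Books   
Chair   | Books   


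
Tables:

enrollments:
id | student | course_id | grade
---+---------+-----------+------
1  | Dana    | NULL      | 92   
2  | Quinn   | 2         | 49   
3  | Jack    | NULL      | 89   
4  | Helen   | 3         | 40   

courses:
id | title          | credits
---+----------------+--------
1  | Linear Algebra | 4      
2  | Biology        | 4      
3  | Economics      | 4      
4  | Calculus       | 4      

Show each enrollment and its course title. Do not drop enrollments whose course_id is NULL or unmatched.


LEFT JOIN keeps every row from enrollments (the left table); where course_id has no match in courses, the course columns become NULL. Walk through each enrollment:
  - enrollment 1 (Dana): course_id=NULL, no match -> kept with NULL
  - enrollment 2 (Quinn): course_id=2 -> matches Biology
  - enrollment 3 (Jack): course_id=NULL, no match -> kept with NULL
  - enrollment 4 (Helen): course_id=3 -> matches Economics
All 4 rows appear; 2 have NULL course.

SQL:
SELECT a.student, b.title AS course
FROM enrollments a
LEFT JOIN courses b ON a.course_id = b.id

Result:
student | course   
--------+----------
Dana    | NULL     
Quinn   | Biology  
Jack    | NULL     
Helen   | Economics


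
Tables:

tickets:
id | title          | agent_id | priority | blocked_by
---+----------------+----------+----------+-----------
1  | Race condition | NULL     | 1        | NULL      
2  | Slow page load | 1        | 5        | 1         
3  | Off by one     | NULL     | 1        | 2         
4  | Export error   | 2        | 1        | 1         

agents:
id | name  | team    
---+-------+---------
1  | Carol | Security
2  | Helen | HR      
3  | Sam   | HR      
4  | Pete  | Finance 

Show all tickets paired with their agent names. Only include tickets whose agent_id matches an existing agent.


INNER JOIN keeps only tickets rows whose agent_id matches an id in agents. Walk through each ticket:
  - ticket 1 (Race condition): agent_id=NULL, no match -> dropped
  - ticket 2 (Slow page load): agent_id=1 -> matches Carol
  - ticket 3 (Off by one): agent_id=NULL, no match -> dropped
  - ticket 4 (Export error): agent_id=2 -> matches Helen
So 2 of 4 rows are dropped.

SQL:
SELECT a.title, b.name AS agent
FROM tickets a
INNER JOIN agents b ON a.agent_id = b.id

Result:
title          | agent
---------------+------
Slow page load | Carol
Export error   | Helen


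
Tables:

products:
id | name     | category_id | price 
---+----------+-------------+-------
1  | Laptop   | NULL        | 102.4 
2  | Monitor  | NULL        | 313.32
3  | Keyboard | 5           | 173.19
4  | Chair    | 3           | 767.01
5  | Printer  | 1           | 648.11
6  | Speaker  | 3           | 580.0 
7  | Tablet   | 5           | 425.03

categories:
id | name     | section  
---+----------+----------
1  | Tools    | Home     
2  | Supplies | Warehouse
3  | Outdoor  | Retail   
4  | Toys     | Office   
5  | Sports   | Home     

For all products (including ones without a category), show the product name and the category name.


LEFT JOIN keeps every row from products (the left table); where category_id has no match in categories, the category columns become NULL. Walk through each product:
  - product 1 (Laptop): category_id=NULL, no match -> kept with NULL
  - product 2 (Monitor): category_id=NULL, no match -> kept with NULL
  - product 3 (Keyboard): category_id=5 -> matches Sports
  - product 4 (Chair): category_id=3 -> matches Outdoor
  - product 5 (Printer): category_id=1 -> matches Tools
  - product 6 (Speaker): category_id=3 -> matches Outdoor
  - product 7 (Tablet): category_id=5 -> matches Sports
All 7 rows appear; 2 have NULL category.

SQL:
SELECT a.name, b.name AS category
FROM products a
LEFT JOIN categories b ON a.category_id = b.id

Result:
name     | category
---------+---------
Laptop   | NULL    
Monitor  | NULL    
Keyboard | Sports  
Chair    | Outdoor 
Printer  | Tools   
Speaker  | Outdoor 
Tablet   | Sports  


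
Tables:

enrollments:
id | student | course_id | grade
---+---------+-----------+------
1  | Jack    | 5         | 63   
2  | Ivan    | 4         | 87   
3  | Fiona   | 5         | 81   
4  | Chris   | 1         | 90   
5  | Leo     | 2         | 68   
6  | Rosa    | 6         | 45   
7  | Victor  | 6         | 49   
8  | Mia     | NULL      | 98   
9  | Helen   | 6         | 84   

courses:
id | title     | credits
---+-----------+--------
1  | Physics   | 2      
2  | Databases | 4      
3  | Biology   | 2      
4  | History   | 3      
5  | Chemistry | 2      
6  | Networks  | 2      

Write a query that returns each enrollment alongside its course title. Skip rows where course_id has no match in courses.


INNER JOIN keeps only enrollments rows whose course_id matches an id in courses. Walk through each enrollment:
  - enrollment 1 (Jack): course_id=5 -> matches Chemistry
  - enrollment 2 (Ivan): course_id=4 -> matches History
  - enrollment 3 (Fiona): course_id=5 -> matches Chemistry
  - enrollment 4 (Chris): course_id=1 -> matches Physics
  - enrollment 5 (Leo): course_id=2 -> matches Databases
  - enrollment 6 (Rosa): course_id=6 -> matches Networks
  - enrollment 7 (Victor): course_id=6 -> matches Networks
  - enrollment 8 (Mia): course_id=NULL, no match -> dropped
  - enrollment 9 (Helen): course_id=6 -> matches Networks
So 1 of 9 rows is dropped.

SQL:
SELECT a.student, b.title AS course
FROM enrollments a
INNER JOIN courses b ON a.course_id = b.id

Result:
student | course   
--------+----------
Jack    | Chemistry
Ivan    | History  
Fiona   | Chemistry
Chris   | Physics  
Leo     | Databases
Rosa    | Networks 
Victor  | Networks 
Helen   | Networks 


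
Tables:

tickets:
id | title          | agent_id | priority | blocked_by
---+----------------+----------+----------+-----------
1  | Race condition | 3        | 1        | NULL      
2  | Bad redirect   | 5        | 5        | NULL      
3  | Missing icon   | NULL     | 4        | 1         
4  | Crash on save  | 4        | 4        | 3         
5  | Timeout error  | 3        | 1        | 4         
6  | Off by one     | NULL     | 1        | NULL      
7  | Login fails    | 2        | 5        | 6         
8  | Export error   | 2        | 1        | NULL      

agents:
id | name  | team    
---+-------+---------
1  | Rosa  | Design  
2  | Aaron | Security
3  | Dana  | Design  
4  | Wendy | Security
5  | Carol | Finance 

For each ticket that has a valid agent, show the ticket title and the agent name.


INNER JOIN keeps only tickets rows whose agent_id matches an id in agents. Walk through each ticket:
  - ticket 1 (Race condition): agent_id=3 -> matches Dana
  - ticket 2 (Bad redirect): agent_id=5 -> matches Carol
  - ticket 3 (Missing icon): agent_id=NULL, no match -> dropped
  - ticket 4 (Crash on save): agent_id=4 -> matches Wendy
  - ticket 5 (Timeout error): agent_id=3 -> matches Dana
  - ticket 6 (Off by one): agent_id=NULL, no match -> dropped
  - ticket 7 (Login fails): agent_id=2 -> matches Aaron
  - ticket 8 (Export error): agent_id=2 -> matches Aaron
So 2 of 8 rows are dropped.

SQL:
SELECT a.title, b.name AS agent
FROM tickets a
INNER JOIN agents b ON a.agent_id = b.id

Result:
title          | agent
---------------+------
Race condition | Dana 
Bad redirect   | Carol
Crash on save  | Wendy
Timeout error  | Dana 
Login fails    | Aaron
Export error   | Aaron


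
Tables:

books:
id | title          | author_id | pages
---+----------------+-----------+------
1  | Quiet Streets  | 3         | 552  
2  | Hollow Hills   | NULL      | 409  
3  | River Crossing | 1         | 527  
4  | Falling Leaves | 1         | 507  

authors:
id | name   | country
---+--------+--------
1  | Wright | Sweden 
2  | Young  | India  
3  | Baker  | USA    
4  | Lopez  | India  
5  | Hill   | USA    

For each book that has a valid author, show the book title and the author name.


INNER JOIN keeps only books rows whose author_id matches an id in authors. Walk through each book:
  - book 1 (Quiet Streets): author_id=3 -> matches Baker
  - book 2 (Hollow Hills): author_id=NULL, no match -> dropped
  - book 3 (River Crossing): author_id=1 -> matches Wright
  - book 4 (Falling Leaves): author_id=1 -> matches Wright
So 1 of 4 rows is dropped.

SQL:
SELECT a.title, b.name AS author
FROM books a
INNER JOIN authors b ON a.author_id = b.id

Result:
title          | author
---------------+-------
Quiet Streets  | Baker 
River Crossing | Wright
Falling Leaves | Wright


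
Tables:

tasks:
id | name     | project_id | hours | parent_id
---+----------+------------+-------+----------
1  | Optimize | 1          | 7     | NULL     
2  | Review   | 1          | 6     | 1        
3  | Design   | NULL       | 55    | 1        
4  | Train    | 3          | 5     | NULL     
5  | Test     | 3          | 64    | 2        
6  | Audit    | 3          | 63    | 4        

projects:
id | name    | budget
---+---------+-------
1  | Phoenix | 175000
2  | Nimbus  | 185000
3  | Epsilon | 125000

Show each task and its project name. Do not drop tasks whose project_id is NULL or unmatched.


LEFT JOIN keeps every row from tasks (the left table); where project_id has no match in projects, the project columns become NULL. Walk through each task:
  - task 1 (Optimize): project_id=1 -> matches Phoenix
  - task 2 (Review): project_id=1 -> matches Phoenix
  - task 3 (Design): project_id=NULL, no match -> kept with NULL
  - task 4 (Train): project_id=3 -> matches Epsilon
  - task 5 (Test): project_id=3 -> matches Epsilon
  - task 6 (Audit): project_id=3 -> matches Epsilon
All 6 rows appear; 1 has NULL project.

SQL:
SELECT a.name, b.name AS project
FROM tasks a
LEFT JOIN projects b ON a.project_id = b.id

Result:
name     | project
---------+--------
Optimize | Phoenix
Review   | Phoenix
Design   | NULL   
Train    | Epsilon
Test     | Epsilon
Audit    | Epsilon


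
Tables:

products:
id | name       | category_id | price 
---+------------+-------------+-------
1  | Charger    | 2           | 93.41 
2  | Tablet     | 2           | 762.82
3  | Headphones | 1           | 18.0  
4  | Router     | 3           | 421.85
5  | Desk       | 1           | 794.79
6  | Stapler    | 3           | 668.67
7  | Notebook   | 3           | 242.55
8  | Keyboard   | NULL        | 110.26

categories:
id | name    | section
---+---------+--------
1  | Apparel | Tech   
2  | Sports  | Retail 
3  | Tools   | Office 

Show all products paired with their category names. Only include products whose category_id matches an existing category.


INNER JOIN keeps only products rows whose category_id matches an id in categories. Walk through each product:
  - product 1 (Charger): category_id=2 -> matches Sports
  - product 2 (Tablet): category_id=2 -> matches Sports
  - product 3 (Headphones): category_id=1 -> matches Apparel
  - product 4 (Router): category_id=3 -> matches Tools
  - product 5 (Desk): category_id=1 -> matches Apparel
  - product 6 (Stapler): category_id=3 -> matches Tools
  - product 7 (Notebook): category_id=3 -> matches Tools
  - product 8 (Keyboard): category_id=NULL, no match -> dropped
So 1 of 8 rows is dropped.

SQL:
SELECT a.name, b.name AS category
FROM products a
INNER JOIN categories b ON a.category_id = b.id

Result:
name       | category
-----------+---------
Charger    | Sports  
Tablet     | Sports  
Headphones | Apparel 
Router     | Tools   
Desk       | Apparel 
Stapler    | Tools   
Notebook   | Tools   


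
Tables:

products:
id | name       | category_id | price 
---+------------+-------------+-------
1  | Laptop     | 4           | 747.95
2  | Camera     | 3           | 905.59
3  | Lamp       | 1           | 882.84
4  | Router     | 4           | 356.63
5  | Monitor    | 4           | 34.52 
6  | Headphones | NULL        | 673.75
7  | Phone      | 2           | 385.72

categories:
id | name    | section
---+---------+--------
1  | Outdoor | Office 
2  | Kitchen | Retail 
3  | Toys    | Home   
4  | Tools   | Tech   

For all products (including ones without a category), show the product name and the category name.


LEFT JOIN keeps every row from products (the left table); where category_id has no match in categories, the category columns become NULL. Walk through each product:
  - product 1 (Laptop): category_id=4 -> matches Tools
  - product 2 (Camera): category_id=3 -> matches Toys
  - product 3 (Lamp): category_id=1 -> matches Outdoor
  - product 4 (Router): category_id=4 -> matches Tools
  - product 5 (Monitor): category_id=4 -> matches Tools
  - product 6 (Headphones): category_id=NULL, no match -> kept with NULL
  - product 7 (Phone): category_id=2 -> matches Kitchen
All 7 rows appear; 1 has NULL category.

SQL:
SELECT a.name, b.name AS category
FROM products a
LEFT JOIN categories b ON a.category_id = b.id

Result:
name       | category
-----------+---------
Laptop     | Tools   
Camera     | Toys    
Lamp       | Outdoor 
Router     | Tools   
Monitor    | Tools   
Headphones | NULL    
Phone      | Kitchen 


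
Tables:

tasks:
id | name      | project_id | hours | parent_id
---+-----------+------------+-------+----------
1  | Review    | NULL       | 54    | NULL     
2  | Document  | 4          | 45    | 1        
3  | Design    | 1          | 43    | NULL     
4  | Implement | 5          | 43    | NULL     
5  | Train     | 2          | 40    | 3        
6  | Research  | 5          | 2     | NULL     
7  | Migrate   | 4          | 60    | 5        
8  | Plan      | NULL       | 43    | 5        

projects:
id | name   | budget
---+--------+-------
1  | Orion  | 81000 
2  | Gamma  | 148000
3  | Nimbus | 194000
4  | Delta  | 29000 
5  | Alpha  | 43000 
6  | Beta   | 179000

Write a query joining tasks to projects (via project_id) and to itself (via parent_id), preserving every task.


Two LEFT JOINs from the same base table tasks: one to projects via project_id, one to tasks itself via parent_id. Both are LEFT so every task is preserved.
Match against projects:
  - task 1 (Review): project_id=NULL, no match -> kept with NULL
  - task 2 (Document): project_id=4 -> matches Delta
  - task 3 (Design): project_id=1 -> matches Orion
  - task 4 (Implement): project_id=5 -> matches Alpha
  - task 5 (Train): project_id=2 -> matches Gamma
  - task 6 (Research): project_id=5 -> matches Alpha
  - task 7 (Migrate): project_id=4 -> matches Delta
  - task 8 (Plan): project_id=NULL, no match -> kept with NULL
Match against tasks (self):
  - task 1 (Review): parent_id=NULL -> NULL
  - task 2 (Document): parent_id=1 -> Review
  - task 3 (Design): parent_id=NULL -> NULL
  - task 4 (Implement): parent_id=NULL -> NULL
  - task 5 (Train): parent_id=3 -> Design
  - task 6 (Research): parent_id=NULL -> NULL
  - task 7 (Migrate): parent_id=5 -> Train
  - task 8 (Plan): parent_id=5 -> Train

SQL:
SELECT a.name, b.name AS project, c.name AS parent
FROM tasks a
LEFT JOIN projects b ON a.project_id = b.id
LEFT JOIN tasks c ON a.parent_id = c.id

Result:
name      | project | parent
----------+---------+-------
Review    | NULL    | NULL  
Document  | Delta   | Review
Design    | Orion   | NULL  
Implement | Alpha   | NULL  
Train     | Gamma   | Design
Research  | Alpha   | NULL  
Migrate   | Delta   | Train 
Plan      | NULL    | Train 


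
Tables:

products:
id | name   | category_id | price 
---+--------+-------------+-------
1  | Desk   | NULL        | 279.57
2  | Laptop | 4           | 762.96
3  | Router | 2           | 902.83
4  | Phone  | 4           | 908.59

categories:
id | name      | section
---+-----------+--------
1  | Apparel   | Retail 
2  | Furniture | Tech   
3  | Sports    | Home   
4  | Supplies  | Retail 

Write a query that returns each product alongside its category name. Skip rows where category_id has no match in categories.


INNER JOIN keeps only products rows whose category_id matches an id in categories. Walk through each product:
  - product 1 (Desk): category_id=NULL, no match -> dropped
  - product 2 (Laptop): category_id=4 -> matches Supplies
  - product 3 (Router): category_id=2 -> matches Furniture
  - product 4 (Phone): category_id=4 -> matches Supplies
So 1 of 4 rows is dropped.

SQL:
SELECT a.name, b.name AS category
FROM products a
INNER JOIN categories b ON a.category_id = b.id

Result:
name   | category 
-------+----------
Laptop | Supplies 
Router | Furniture
Phone  | Supplies 


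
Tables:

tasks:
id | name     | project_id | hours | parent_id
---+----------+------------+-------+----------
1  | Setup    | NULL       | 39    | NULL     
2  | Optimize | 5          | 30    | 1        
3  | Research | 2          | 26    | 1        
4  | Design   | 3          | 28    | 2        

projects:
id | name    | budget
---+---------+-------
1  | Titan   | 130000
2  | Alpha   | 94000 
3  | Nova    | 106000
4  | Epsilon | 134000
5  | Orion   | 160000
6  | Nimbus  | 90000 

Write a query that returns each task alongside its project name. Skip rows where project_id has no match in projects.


INNER JOIN keeps only tasks rows whose project_id matches an id in projects. Walk through each task:
  - task 1 (Setup): project_id=NULL, no match -> dropped
  - task 2 (Optimize): project_id=5 -> matches Orion
  - task 3 (Research): project_id=2 -> matches Alpha
  - task 4 (Design): project_id=3 -> matches Nova
So 1 of 4 rows is dropped.

SQL:
SELECT a.name, b.name AS project
FROM tasks a
INNER JOIN projects b ON a.project_id = b.id

Result:
name     | project
---------+--------
Optimize | Orion  
Research | Alpha  
Design   | Nova   


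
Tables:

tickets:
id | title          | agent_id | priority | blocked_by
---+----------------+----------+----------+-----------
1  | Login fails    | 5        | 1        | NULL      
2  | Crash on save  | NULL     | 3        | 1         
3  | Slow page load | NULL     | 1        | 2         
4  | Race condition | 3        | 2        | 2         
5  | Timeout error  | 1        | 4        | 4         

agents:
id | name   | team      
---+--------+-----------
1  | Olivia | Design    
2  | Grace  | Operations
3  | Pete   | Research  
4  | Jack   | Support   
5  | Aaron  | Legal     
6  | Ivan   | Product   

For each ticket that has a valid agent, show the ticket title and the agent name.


INNER JOIN keeps only tickets rows whose agent_id matches an id in agents. Walk through each ticket:
  - ticket 1 (Login fails): agent_id=5 -> matches Aaron
  - ticket 2 (Crash on save): agent_id=NULL, no match -> dropped
  - ticket 3 (Slow page load): agent_id=NULL, no match -> dropped
  - ticket 4 (Race condition): agent_id=3 -> matches Pete
  - ticket 5 (Timeout error): agent_id=1 -> matches Olivia
So 2 of 5 rows are dropped.

SQL:
SELECT a.title, b.name AS agent
FROM tickets a
INNER JOIN agents b ON a.agent_id = b.id

Result:
title          | agent 
---------------+-------
Login fails    | Aaron 
Race condition | Pete  
Timeout error  | Olivia


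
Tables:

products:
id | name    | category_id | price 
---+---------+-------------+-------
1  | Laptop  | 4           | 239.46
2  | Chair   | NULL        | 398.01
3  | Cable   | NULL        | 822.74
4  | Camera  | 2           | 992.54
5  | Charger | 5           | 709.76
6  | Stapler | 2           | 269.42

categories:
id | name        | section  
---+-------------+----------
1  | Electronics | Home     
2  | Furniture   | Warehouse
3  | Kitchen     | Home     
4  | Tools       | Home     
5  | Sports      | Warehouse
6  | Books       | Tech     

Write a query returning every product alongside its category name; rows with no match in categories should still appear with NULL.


LEFT JOIN keeps every row from products (the left table); where category_id has no match in categories, the category columns become NULL. Walk through each product:
  - product 1 (Laptop): category_id=4 -> matches Tools
  - product 2 (Chair): category_id=NULL, no match -> kept with NULL
  - product 3 (Cable): category_id=NULL, no match -> kept with NULL
  - product 4 (Camera): category_id=2 -> matches Furniture
  - product 5 (Charger): category_id=5 -> matches Sports
  - product 6 (Stapler): category_id=2 -> matches Furniture
All 6 rows appear; 2 have NULL category.

SQL:
SELECT a.name, b.name AS category
FROM products a
LEFT JOIN categories b ON a.category_id = b.id

Result:
name    | category 
--------+----------
Laptop  | Tools    
Chair   | NULL     
Cable   | NULL     
Camera  | Furniture
Charger | Sports   
Stapler | Furniture
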